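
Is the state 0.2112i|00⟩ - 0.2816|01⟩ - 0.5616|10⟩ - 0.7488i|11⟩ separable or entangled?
Separable

Writing the state as a|00⟩ + b|01⟩ + c|10⟩ + d|11⟩, it is a product state iff ad − bc = 0.
Here (a, b, c, d) = (0.2112i, -0.2816, -0.5616, -0.7488i): ad − bc = (0.2112i)(-0.7488i) − (-0.2816)(-0.5616) = 0, so the state is separable.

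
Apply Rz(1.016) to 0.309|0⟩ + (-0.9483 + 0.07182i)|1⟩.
(0.27 - 0.1503i)|0⟩ + (-0.8635 - 0.3985i)|1⟩

Rz(1.016) = [[e^(−iθ/2), 0], [0, e^(iθ/2)]] with e^(±iθ/2) = cos(θ/2) ± i·sin(θ/2); θ = 1.016, cos(θ/2) ≈ 0.873719, sin(θ/2) ≈ 0.486431.
With a = amp(|0⟩) = 0.309 and b = amp(|1⟩) = (-0.9483 + 0.07182i):
new amp(|0⟩) = (0.873719 - 0.486431i)·a = (0.27 - 0.1503i)
new amp(|1⟩) = (0.873719 + 0.486431i)·b = (-0.8635 - 0.3985i)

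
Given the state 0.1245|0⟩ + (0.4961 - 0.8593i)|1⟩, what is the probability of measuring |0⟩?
0.0155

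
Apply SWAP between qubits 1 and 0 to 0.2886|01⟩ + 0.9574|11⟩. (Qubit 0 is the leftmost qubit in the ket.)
0.2886|10⟩ + 0.9574|11⟩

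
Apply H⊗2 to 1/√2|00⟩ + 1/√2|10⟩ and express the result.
1/√2|00⟩ + 1/√2|01⟩

H⊗2 gives amp(|y⟩) = (1/2) Σ_x (−1)^(x·y) amp(|x⟩), where x·y is the number of positions in which both x and y have a 1.
|00⟩: (1/√2 + 1/√2)/2 = 1/√2
|01⟩: (1/√2 + 1/√2)/2 = 1/√2
|10⟩: (1/√2 - 1/√2)/2 = 0
|11⟩: (1/√2 - 1/√2)/2 = 0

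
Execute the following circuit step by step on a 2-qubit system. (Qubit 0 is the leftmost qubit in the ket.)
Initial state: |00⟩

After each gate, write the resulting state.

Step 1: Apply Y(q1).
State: i|01⟩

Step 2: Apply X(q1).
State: i|00⟩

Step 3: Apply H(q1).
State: (1/√2)i|00⟩ + (1/√2)i|01⟩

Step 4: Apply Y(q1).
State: 1/√2|00⟩ - 1/√2|01⟩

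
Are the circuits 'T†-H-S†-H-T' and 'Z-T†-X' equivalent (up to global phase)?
No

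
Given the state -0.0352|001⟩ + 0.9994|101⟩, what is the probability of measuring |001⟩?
0.001239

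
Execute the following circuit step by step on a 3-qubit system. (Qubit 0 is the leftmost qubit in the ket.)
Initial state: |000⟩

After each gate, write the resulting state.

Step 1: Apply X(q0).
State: |100⟩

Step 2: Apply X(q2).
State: |101⟩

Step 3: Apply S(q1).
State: |101⟩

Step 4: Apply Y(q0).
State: -i|001⟩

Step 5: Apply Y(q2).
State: -|000⟩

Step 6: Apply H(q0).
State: -1/√2|000⟩ - 1/√2|100⟩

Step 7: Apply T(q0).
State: -1/√2|000⟩ + (-1/2 - (1/2)i)|100⟩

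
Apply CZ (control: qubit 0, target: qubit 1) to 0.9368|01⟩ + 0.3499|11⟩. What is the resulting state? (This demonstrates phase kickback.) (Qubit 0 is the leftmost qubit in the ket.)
0.9368|01⟩ - 0.3499|11⟩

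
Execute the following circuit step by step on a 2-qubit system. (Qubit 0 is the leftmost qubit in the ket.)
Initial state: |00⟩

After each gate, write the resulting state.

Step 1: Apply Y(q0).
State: i|10⟩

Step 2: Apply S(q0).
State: -|10⟩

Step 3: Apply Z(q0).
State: |10⟩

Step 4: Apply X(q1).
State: |11⟩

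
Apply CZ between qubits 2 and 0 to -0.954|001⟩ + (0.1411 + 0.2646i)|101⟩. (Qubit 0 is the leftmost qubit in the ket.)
-0.954|001⟩ + (-0.1411 - 0.2646i)|101⟩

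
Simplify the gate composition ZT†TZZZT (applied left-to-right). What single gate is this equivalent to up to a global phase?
T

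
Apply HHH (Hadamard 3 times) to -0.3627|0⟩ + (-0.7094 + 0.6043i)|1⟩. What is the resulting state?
(-0.7581 + 0.4273i)|0⟩ + (0.2452 - 0.4273i)|1⟩

H² = I, so H^3 = H: a single Hadamard. With (a, b) = (-0.3627, (-0.7094 + 0.6043i)), H gives ((a + b)/√2, (a − b)/√2) = ((-0.7581 + 0.4273i), (0.2452 - 0.4273i)).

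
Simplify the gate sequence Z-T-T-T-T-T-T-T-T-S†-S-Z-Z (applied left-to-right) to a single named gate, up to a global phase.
Z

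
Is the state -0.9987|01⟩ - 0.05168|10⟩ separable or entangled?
Entangled

Writing the state as a|00⟩ + b|01⟩ + c|10⟩ + d|11⟩, it is a product state iff ad − bc = 0.
Here (a, b, c, d) = (0, -0.9987, -0.05168, 0): ad − bc = (0)(0) − (-0.9987)(-0.05168) = -0.05161 ≠ 0, so the state is entangled.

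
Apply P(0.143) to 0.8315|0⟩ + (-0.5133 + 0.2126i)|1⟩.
0.8315|0⟩ + (-0.5384 + 0.1373i)|1⟩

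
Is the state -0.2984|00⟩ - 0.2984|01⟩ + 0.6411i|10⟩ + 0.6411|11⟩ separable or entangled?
Entangled

Writing the state as a|00⟩ + b|01⟩ + c|10⟩ + d|11⟩, it is a product state iff ad − bc = 0.
Here (a, b, c, d) = (-0.2984, -0.2984, 0.6411i, 0.6411): ad − bc = (-0.2984)(0.6411) − (-0.2984)(0.6411i) = (-0.1913 + 0.1913i) ≠ 0, so the state is entangled.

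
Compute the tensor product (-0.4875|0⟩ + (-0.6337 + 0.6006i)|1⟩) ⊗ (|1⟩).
-0.4875|01⟩ + (-0.6337 + 0.6006i)|11⟩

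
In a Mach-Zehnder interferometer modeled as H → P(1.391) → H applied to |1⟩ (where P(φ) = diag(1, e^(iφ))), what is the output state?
(0.4106 - 0.4919i)|0⟩ + (0.5894 + 0.4919i)|1⟩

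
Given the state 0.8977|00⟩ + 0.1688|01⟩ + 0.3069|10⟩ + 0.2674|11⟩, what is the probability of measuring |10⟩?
0.09419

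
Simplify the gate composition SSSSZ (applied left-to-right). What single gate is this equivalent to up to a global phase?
Z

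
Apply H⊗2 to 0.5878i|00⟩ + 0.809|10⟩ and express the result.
(0.4045 + 0.2939i)|00⟩ + (0.4045 + 0.2939i)|01⟩ + (-0.4045 + 0.2939i)|10⟩ + (-0.4045 + 0.2939i)|11⟩

H⊗2 gives amp(|y⟩) = (1/2) Σ_x (−1)^(x·y) amp(|x⟩), where x·y is the number of positions in which both x and y have a 1.
|00⟩: (0.5878i + 0.809)/2 = (0.4045 + 0.2939i)
|01⟩: (0.5878i + 0.809)/2 = (0.4045 + 0.2939i)
|10⟩: (0.5878i - 0.809)/2 = (-0.4045 + 0.2939i)
|11⟩: (0.5878i - 0.809)/2 = (-0.4045 + 0.2939i)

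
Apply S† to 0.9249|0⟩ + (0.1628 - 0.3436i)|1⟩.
0.9249|0⟩ + (-0.3436 - 0.1628i)|1⟩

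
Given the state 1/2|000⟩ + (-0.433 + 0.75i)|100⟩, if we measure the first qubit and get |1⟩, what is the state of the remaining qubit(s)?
(-0.5 + 0.866i)|00⟩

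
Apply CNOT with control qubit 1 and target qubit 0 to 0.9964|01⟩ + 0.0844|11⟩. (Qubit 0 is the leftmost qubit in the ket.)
0.0844|01⟩ + 0.9964|11⟩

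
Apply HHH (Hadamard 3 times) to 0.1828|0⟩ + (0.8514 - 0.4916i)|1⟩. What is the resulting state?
(0.7313 - 0.3476i)|0⟩ + (-0.4728 + 0.3476i)|1⟩

H² = I, so H^3 = H: a single Hadamard. With (a, b) = (0.1828, (0.8514 - 0.4916i)), H gives ((a + b)/√2, (a − b)/√2) = ((0.7313 - 0.3476i), (-0.4728 + 0.3476i)).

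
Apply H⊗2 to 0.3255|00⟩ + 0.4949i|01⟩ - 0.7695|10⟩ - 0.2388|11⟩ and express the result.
(-0.3414 + 0.2475i)|00⟩ + (-0.1026 - 0.2475i)|01⟩ + (0.6669 + 0.2475i)|10⟩ + (0.4281 - 0.2475i)|11⟩

H⊗2 gives amp(|y⟩) = (1/2) Σ_x (−1)^(x·y) amp(|x⟩), where x·y is the number of positions in which both x and y have a 1.
|00⟩: (0.3255 + 0.4949i - 0.7695 - 0.2388)/2 = (-0.3414 + 0.2475i)
|01⟩: (0.3255 - 0.4949i - 0.7695 + 0.2388)/2 = (-0.1026 - 0.2475i)
|10⟩: (0.3255 + 0.4949i + 0.7695 + 0.2388)/2 = (0.6669 + 0.2475i)
|11⟩: (0.3255 - 0.4949i + 0.7695 - 0.2388)/2 = (0.4281 - 0.2475i)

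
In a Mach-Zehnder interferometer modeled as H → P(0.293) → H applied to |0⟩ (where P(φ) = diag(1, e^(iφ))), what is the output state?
(0.9787 + 0.1444i)|0⟩ + (0.02131 - 0.1444i)|1⟩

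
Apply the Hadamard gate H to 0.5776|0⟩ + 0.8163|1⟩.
0.9856|0⟩ - 0.1688|1⟩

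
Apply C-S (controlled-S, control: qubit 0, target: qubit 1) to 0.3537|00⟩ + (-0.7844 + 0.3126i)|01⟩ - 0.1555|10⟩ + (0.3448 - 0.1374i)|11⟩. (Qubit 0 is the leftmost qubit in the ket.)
0.3537|00⟩ + (-0.7844 + 0.3126i)|01⟩ - 0.1555|10⟩ + (0.1374 + 0.3448i)|11⟩

C-S leaves the control-|0⟩ kets |00⟩, |01⟩ unchanged and applies S to qubit 1 on the control-|1⟩ pair (|10⟩, |11⟩).
S = [[1, 0], [0, i]].
With a = amp(|10⟩) = -0.1555 and b = amp(|11⟩) = (0.3448 - 0.1374i):
new amp(|10⟩) = (1)·a = -0.1555
new amp(|11⟩) = (i)·b = (0.1374 + 0.3448i)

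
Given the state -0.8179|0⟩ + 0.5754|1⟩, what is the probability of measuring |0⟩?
0.669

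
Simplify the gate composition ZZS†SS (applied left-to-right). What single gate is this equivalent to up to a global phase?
S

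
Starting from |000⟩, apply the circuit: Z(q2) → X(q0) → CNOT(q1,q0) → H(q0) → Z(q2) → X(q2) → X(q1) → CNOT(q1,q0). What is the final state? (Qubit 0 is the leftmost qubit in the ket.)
-1/√2|011⟩ + 1/√2|111⟩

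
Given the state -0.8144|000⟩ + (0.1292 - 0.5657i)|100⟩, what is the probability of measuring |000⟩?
0.6632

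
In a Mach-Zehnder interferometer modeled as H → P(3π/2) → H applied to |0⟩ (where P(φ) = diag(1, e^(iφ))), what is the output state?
(1/2 - (1/2)i)|0⟩ + (1/2 + (1/2)i)|1⟩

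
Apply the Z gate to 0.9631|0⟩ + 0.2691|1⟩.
0.9631|0⟩ - 0.2691|1⟩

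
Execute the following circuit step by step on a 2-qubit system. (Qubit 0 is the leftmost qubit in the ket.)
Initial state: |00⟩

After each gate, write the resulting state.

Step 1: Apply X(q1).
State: |01⟩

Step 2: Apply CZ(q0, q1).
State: |01⟩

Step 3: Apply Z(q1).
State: -|01⟩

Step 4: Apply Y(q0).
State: -i|11⟩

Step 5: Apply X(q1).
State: -i|10⟩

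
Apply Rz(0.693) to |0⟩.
(0.9406 - 0.3396i)|0⟩

Rz(0.693) = [[e^(−iθ/2), 0], [0, e^(iθ/2)]] with e^(±iθ/2) = cos(θ/2) ± i·sin(θ/2); θ = 0.693, cos(θ/2) ≈ 0.940567, sin(θ/2) ≈ 0.339608.
With a = amp(|0⟩) = 1 and b = amp(|1⟩) = 0:
new amp(|0⟩) = (0.940567 - 0.339608i)·a = (0.9406 - 0.3396i)
new amp(|1⟩) = (0.940567 + 0.339608i)·b = 0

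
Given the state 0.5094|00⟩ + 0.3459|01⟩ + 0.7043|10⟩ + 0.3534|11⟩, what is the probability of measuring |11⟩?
0.1249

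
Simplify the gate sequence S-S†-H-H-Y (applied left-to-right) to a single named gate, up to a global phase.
Y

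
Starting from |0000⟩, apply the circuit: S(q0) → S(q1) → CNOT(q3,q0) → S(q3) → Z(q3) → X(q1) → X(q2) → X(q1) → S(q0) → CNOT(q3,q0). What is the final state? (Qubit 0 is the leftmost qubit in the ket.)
|0010⟩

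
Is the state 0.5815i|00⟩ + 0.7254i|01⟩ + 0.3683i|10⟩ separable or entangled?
Entangled

Writing the state as a|00⟩ + b|01⟩ + c|10⟩ + d|11⟩, it is a product state iff ad − bc = 0.
Here (a, b, c, d) = (0.5815i, 0.7254i, 0.3683i, 0): ad − bc = (0.5815i)(0) − (0.7254i)(0.3683i) = 0.2672 ≠ 0, so the state is entangled.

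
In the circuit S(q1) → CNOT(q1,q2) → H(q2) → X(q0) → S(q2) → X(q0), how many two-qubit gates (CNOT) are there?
1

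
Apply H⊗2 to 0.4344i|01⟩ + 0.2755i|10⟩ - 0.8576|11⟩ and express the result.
(-0.4288 + 0.355i)|00⟩ + (0.4288 - 0.07945i)|01⟩ + (0.4288 + 0.07945i)|10⟩ + (-0.4288 - 0.355i)|11⟩

H⊗2 gives amp(|y⟩) = (1/2) Σ_x (−1)^(x·y) amp(|x⟩), where x·y is the number of positions in which both x and y have a 1.
|00⟩: (0.4344i + 0.2755i - 0.8576)/2 = (-0.4288 + 0.355i)
|01⟩: (-0.4344i + 0.2755i + 0.8576)/2 = (0.4288 - 0.07945i)
|10⟩: (0.4344i - 0.2755i + 0.8576)/2 = (0.4288 + 0.07945i)
|11⟩: (-0.4344i - 0.2755i - 0.8576)/2 = (-0.4288 - 0.355i)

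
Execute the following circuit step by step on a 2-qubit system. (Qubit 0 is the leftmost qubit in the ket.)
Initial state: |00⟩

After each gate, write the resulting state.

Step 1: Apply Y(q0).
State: i|10⟩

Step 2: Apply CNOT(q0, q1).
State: i|11⟩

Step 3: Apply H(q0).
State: (1/√2)i|01⟩ - (1/√2)i|11⟩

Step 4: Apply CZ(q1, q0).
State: (1/√2)i|01⟩ + (1/√2)i|11⟩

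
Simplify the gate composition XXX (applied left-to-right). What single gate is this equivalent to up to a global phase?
X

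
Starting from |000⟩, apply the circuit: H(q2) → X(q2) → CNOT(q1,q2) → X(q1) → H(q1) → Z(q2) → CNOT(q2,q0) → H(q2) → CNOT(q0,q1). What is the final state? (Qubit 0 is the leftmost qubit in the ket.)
1/√8|000⟩ + 1/√8|001⟩ - 1/√8|010⟩ - 1/√8|011⟩ + 1/√8|100⟩ - 1/√8|101⟩ - 1/√8|110⟩ + 1/√8|111⟩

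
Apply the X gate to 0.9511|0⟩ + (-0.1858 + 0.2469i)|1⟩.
(-0.1858 + 0.2469i)|0⟩ + 0.9511|1⟩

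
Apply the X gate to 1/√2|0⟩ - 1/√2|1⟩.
-1/√2|0⟩ + 1/√2|1⟩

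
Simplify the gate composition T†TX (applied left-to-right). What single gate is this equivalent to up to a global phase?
X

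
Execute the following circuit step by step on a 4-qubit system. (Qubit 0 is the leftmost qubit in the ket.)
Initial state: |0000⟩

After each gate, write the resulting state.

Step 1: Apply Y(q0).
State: i|1000⟩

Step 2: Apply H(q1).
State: (1/√2)i|1000⟩ + (1/√2)i|1100⟩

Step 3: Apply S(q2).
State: (1/√2)i|1000⟩ + (1/√2)i|1100⟩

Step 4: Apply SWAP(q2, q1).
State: (1/√2)i|1000⟩ + (1/√2)i|1010⟩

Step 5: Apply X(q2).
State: (1/√2)i|1000⟩ + (1/√2)i|1010⟩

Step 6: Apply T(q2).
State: (1/√2)i|1000⟩ + (-1/2 + (1/2)i)|1010⟩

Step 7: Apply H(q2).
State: (-1/√8 + 0.8536i)|1000⟩ + (1/√8 + 0.1464i)|1010⟩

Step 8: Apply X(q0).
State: (-1/√8 + 0.8536i)|0000⟩ + (1/√8 + 0.1464i)|0010⟩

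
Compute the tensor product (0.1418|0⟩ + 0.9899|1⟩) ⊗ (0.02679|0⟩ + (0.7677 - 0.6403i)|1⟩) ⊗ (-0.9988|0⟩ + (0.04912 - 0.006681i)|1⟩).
-0.003794|000⟩ + (0.0001866 - 0.00002538i)|001⟩ + (-0.1087 + 0.09069i)|010⟩ + (0.004741 - 0.005187i)|011⟩ - 0.02649|100⟩ + (0.001303 - 0.0001772i)|101⟩ + (-0.759 + 0.6331i)|110⟩ + (0.03309 - 0.03621i)|111⟩

amp(|b₁b₂…⟩) = product of the factor amplitudes for bits b₁, b₂, …; only kets whose every factor amplitude is nonzero survive.
|000⟩: (0.1418)(0.02679)(-0.9988) = -0.003794
|001⟩: (0.1418)(0.02679)(0.04912 - 0.006681i) = (0.0001866 - 0.00002538i)
|010⟩: (0.1418)(0.7677 - 0.6403i)(-0.9988) = (-0.1087 + 0.09069i)
|011⟩: (0.1418)(0.7677 - 0.6403i)(0.04912 - 0.006681i) = (0.004741 - 0.005187i)
|100⟩: (0.9899)(0.02679)(-0.9988) = -0.02649
|101⟩: (0.9899)(0.02679)(0.04912 - 0.006681i) = (0.001303 - 0.0001772i)
|110⟩: (0.9899)(0.7677 - 0.6403i)(-0.9988) = (-0.759 + 0.6331i)
|111⟩: (0.9899)(0.7677 - 0.6403i)(0.04912 - 0.006681i) = (0.03309 - 0.03621i)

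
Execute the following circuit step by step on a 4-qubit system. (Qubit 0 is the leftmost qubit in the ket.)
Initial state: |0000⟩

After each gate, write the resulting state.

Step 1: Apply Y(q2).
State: i|0010⟩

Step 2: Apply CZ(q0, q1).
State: i|0010⟩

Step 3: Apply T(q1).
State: i|0010⟩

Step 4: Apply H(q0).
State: (1/√2)i|0010⟩ + (1/√2)i|1010⟩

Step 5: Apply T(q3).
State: (1/√2)i|0010⟩ + (1/√2)i|1010⟩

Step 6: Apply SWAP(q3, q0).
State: (1/√2)i|0010⟩ + (1/√2)i|0011⟩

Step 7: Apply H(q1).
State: (1/2)i|0010⟩ + (1/2)i|0011⟩ + (1/2)i|0110⟩ + (1/2)i|0111⟩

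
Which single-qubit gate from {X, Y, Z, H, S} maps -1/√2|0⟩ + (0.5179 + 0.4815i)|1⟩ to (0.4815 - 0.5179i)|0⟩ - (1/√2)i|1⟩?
Y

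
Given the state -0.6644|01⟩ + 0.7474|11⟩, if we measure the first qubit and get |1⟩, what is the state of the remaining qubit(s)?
|1⟩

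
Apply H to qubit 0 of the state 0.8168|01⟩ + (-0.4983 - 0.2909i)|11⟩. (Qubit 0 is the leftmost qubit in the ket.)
(0.2252 - 0.2057i)|01⟩ + (0.9299 + 0.2057i)|11⟩

H on qubit 0 mixes each pair of kets that differ only in qubit 0: amplitudes (a, b) of (|…0…⟩, |…1…⟩) become ((a + b)/√2, (a − b)/√2). Kets absent from the input have amplitude 0.
(|01⟩, |11⟩): (a, b) = (0.8168, (-0.4983 - 0.2909i)) → ((0.2252 - 0.2057i), (0.9299 + 0.2057i))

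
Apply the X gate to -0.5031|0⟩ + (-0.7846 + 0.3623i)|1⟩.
(-0.7846 + 0.3623i)|0⟩ - 0.5031|1⟩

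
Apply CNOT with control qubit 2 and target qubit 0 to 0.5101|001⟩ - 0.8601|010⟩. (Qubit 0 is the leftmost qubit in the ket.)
-0.8601|010⟩ + 0.5101|101⟩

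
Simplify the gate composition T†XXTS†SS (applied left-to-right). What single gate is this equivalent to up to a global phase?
S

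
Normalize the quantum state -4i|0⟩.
-i|0⟩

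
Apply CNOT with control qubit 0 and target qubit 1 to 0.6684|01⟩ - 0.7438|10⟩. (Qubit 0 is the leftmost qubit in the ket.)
0.6684|01⟩ - 0.7438|11⟩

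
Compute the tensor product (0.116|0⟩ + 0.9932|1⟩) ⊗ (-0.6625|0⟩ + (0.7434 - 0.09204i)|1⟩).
-0.07685|00⟩ + (0.08623 - 0.01068i)|01⟩ - 0.658|10⟩ + (0.7383 - 0.09141i)|11⟩

amp(|b₁b₂…⟩) = product of the factor amplitudes for bits b₁, b₂, …; only kets whose every factor amplitude is nonzero survive.
|00⟩: (0.116)(-0.6625) = -0.07685
|01⟩: (0.116)(0.7434 - 0.09204i) = (0.08623 - 0.01068i)
|10⟩: (0.9932)(-0.6625) = -0.658
|11⟩: (0.9932)(0.7434 - 0.09204i) = (0.7383 - 0.09141i)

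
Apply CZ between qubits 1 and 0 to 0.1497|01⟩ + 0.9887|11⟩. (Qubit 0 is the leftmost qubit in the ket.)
0.1497|01⟩ - 0.9887|11⟩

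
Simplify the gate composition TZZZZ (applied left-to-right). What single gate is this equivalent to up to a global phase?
T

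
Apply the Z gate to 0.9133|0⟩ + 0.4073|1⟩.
0.9133|0⟩ - 0.4073|1⟩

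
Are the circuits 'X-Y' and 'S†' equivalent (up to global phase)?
No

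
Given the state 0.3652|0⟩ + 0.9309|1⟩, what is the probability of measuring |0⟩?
0.1334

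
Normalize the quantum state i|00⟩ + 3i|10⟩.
0.3162i|00⟩ + 0.9487i|10⟩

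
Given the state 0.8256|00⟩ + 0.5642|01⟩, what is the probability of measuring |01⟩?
0.3183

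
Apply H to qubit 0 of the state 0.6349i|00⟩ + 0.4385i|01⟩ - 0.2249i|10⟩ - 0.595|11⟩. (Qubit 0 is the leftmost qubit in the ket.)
0.2899i|00⟩ + (-0.4207 + 0.3101i)|01⟩ + 0.608i|10⟩ + (0.4207 + 0.3101i)|11⟩

H on qubit 0 mixes each pair of kets that differ only in qubit 0: amplitudes (a, b) of (|…0…⟩, |…1…⟩) become ((a + b)/√2, (a − b)/√2). Kets absent from the input have amplitude 0.
(|00⟩, |10⟩): (a, b) = (0.6349i, -0.2249i) → (0.2899i, 0.608i)
(|01⟩, |11⟩): (a, b) = (0.4385i, -0.595) → ((-0.4207 + 0.3101i), (0.4207 + 0.3101i))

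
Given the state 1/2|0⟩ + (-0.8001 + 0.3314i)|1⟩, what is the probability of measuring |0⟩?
1/4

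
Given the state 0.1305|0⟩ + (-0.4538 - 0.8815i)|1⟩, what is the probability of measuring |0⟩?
0.01703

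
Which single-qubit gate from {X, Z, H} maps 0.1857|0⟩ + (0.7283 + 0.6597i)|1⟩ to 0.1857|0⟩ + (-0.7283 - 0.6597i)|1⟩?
Z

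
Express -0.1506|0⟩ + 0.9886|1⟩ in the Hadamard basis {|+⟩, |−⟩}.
0.5926|+⟩ - 0.8055|−⟩

With |ψ⟩ = α|0⟩ + β|1⟩, the Hadamard-basis coefficients are ⟨+|ψ⟩ = (α + β)/√2 and ⟨−|ψ⟩ = (α − β)/√2.
Here α = -0.1506, β = 0.9886: (α + β)/√2 = 0.5926, (α − β)/√2 = -0.8055.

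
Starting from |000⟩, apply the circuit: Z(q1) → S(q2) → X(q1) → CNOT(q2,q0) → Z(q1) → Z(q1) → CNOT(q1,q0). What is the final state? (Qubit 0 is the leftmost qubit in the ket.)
|110⟩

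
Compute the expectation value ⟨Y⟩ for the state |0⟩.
0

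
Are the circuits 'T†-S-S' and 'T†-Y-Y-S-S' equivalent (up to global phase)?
Yes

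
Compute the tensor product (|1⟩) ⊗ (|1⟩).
|11⟩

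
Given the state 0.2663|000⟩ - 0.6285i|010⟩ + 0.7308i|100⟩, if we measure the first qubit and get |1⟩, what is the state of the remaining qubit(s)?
i|00⟩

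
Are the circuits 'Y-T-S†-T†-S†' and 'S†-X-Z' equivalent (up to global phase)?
No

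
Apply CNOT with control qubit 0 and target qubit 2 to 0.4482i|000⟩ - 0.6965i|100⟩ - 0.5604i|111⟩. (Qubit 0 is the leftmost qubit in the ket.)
0.4482i|000⟩ - 0.6965i|101⟩ - 0.5604i|110⟩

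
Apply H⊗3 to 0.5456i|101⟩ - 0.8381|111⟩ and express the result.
(-0.2963 + 0.1929i)|000⟩ + (0.2963 - 0.1929i)|001⟩ + (0.2963 + 0.1929i)|010⟩ + (-0.2963 - 0.1929i)|011⟩ + (0.2963 - 0.1929i)|100⟩ + (-0.2963 + 0.1929i)|101⟩ + (-0.2963 - 0.1929i)|110⟩ + (0.2963 + 0.1929i)|111⟩

H⊗3 gives amp(|y⟩) = (1/2√2) Σ_x (−1)^(x·y) amp(|x⟩), where x·y is the number of positions in which both x and y have a 1.
|000⟩: (0.5456i - 0.8381)/(2√2) = (-0.2963 + 0.1929i)
|001⟩: (-0.5456i + 0.8381)/(2√2) = (0.2963 - 0.1929i)
|010⟩: (0.5456i + 0.8381)/(2√2) = (0.2963 + 0.1929i)
|011⟩: (-0.5456i - 0.8381)/(2√2) = (-0.2963 - 0.1929i)
|100⟩: (-0.5456i + 0.8381)/(2√2) = (0.2963 - 0.1929i)
|101⟩: (0.5456i - 0.8381)/(2√2) = (-0.2963 + 0.1929i)
|110⟩: (-0.5456i - 0.8381)/(2√2) = (-0.2963 - 0.1929i)
|111⟩: (0.5456i + 0.8381)/(2√2) = (0.2963 + 0.1929i)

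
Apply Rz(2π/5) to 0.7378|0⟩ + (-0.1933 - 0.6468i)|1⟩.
(0.5969 - 0.4337i)|0⟩ + (0.2238 - 0.6369i)|1⟩

Rz(2π/5) = [[e^(−iθ/2), 0], [0, e^(iθ/2)]] with e^(±iθ/2) = cos(θ/2) ± i·sin(θ/2); θ = 2π/5, cos(θ/2) ≈ 0.809017, sin(θ/2) ≈ 0.587785.
With a = amp(|0⟩) = 0.7378 and b = amp(|1⟩) = (-0.1933 - 0.6468i):
new amp(|0⟩) = (0.809017 - 0.587785i)·a = (0.5969 - 0.4337i)
new amp(|1⟩) = (0.809017 + 0.587785i)·b = (0.2238 - 0.6369i)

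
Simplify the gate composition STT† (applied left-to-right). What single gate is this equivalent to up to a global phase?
S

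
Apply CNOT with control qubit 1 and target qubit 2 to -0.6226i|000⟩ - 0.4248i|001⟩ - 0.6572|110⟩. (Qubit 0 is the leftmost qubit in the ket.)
-0.6226i|000⟩ - 0.4248i|001⟩ - 0.6572|111⟩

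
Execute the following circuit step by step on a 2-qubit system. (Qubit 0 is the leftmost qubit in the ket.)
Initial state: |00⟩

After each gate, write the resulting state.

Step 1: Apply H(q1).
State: 1/√2|00⟩ + 1/√2|01⟩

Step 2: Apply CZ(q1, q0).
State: 1/√2|00⟩ + 1/√2|01⟩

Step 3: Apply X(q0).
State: 1/√2|10⟩ + 1/√2|11⟩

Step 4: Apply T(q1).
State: 1/√2|10⟩ + (1/2 + (1/2)i)|11⟩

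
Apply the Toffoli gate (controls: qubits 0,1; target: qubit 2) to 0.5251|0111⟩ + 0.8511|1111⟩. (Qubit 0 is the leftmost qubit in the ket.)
0.5251|0111⟩ + 0.8511|1101⟩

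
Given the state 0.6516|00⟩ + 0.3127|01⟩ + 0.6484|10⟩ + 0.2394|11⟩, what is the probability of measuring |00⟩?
0.4246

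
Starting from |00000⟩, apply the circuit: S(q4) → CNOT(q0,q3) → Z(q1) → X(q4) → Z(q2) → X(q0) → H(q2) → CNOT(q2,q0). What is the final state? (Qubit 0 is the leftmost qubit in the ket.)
1/√2|00101⟩ + 1/√2|10001⟩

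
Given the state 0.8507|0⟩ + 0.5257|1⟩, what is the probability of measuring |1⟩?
0.2764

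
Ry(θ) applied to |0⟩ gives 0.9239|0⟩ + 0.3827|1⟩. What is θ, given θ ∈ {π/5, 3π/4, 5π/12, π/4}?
π/4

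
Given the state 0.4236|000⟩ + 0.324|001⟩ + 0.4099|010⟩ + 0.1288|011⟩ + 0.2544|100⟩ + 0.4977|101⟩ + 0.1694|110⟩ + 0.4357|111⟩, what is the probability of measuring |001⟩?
0.105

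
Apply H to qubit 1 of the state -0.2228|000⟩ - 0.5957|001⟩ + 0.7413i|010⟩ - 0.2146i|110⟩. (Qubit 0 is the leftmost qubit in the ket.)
(-0.1575 + 0.5242i)|000⟩ - 0.4212|001⟩ + (-0.1575 - 0.5242i)|010⟩ - 0.4212|011⟩ - 0.1517i|100⟩ + 0.1517i|110⟩

H on qubit 1 mixes each pair of kets that differ only in qubit 1: amplitudes (a, b) of (|…0…⟩, |…1…⟩) become ((a + b)/√2, (a − b)/√2). Kets absent from the input have amplitude 0.
(|000⟩, |010⟩): (a, b) = (-0.2228, 0.7413i) → ((-0.1575 + 0.5242i), (-0.1575 - 0.5242i))
(|001⟩, |011⟩): (a, b) = (-0.5957, 0) → (-0.4212, -0.4212)
(|100⟩, |110⟩): (a, b) = (0, -0.2146i) → (-0.1517i, 0.1517i)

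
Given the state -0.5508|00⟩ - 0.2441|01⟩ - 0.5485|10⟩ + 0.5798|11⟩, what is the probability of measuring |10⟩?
0.3009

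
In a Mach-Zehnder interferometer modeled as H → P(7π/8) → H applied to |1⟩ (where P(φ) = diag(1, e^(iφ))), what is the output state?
(0.9619 - 0.1913i)|0⟩ + (0.03806 + 0.1913i)|1⟩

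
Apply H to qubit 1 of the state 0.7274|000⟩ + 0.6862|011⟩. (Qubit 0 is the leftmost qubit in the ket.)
0.5143|000⟩ + 0.4852|001⟩ + 0.5143|010⟩ - 0.4852|011⟩

H on qubit 1 mixes each pair of kets that differ only in qubit 1: amplitudes (a, b) of (|…0…⟩, |…1…⟩) become ((a + b)/√2, (a − b)/√2). Kets absent from the input have amplitude 0.
(|000⟩, |010⟩): (a, b) = (0.7274, 0) → (0.5143, 0.5143)
(|001⟩, |011⟩): (a, b) = (0, 0.6862) → (0.4852, -0.4852)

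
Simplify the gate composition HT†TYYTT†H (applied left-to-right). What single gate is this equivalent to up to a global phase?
I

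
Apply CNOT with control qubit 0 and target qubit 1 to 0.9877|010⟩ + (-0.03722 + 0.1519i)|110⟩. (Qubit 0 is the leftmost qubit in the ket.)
0.9877|010⟩ + (-0.03722 + 0.1519i)|100⟩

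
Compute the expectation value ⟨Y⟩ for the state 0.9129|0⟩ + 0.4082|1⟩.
0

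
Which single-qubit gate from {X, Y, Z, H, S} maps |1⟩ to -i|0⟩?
Y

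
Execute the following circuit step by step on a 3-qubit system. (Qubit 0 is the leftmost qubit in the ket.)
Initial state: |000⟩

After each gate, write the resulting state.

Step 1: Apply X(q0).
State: |100⟩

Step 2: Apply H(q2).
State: 1/√2|100⟩ + 1/√2|101⟩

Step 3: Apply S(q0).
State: (1/√2)i|100⟩ + (1/√2)i|101⟩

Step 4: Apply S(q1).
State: (1/√2)i|100⟩ + (1/√2)i|101⟩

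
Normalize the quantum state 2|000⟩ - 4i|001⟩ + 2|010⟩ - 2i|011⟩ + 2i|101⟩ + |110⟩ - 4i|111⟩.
0.2857|000⟩ - 0.5714i|001⟩ + 0.2857|010⟩ - 0.2857i|011⟩ + 0.2857i|101⟩ + 0.1429|110⟩ - 0.5714i|111⟩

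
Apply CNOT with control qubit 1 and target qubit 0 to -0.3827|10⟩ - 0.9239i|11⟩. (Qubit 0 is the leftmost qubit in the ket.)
-0.9239i|01⟩ - 0.3827|10⟩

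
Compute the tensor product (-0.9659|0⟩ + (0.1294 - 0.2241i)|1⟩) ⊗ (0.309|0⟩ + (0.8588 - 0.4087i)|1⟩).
-0.2985|00⟩ + (-0.8295 + 0.3948i)|01⟩ + (0.03998 - 0.06925i)|10⟩ + (0.01954 - 0.2453i)|11⟩

amp(|b₁b₂…⟩) = product of the factor amplitudes for bits b₁, b₂, …; only kets whose every factor amplitude is nonzero survive.
|00⟩: (-0.9659)(0.309) = -0.2985
|01⟩: (-0.9659)(0.8588 - 0.4087i) = (-0.8295 + 0.3948i)
|10⟩: (0.1294 - 0.2241i)(0.309) = (0.03998 - 0.06925i)
|11⟩: (0.1294 - 0.2241i)(0.8588 - 0.4087i) = (0.01954 - 0.2453i)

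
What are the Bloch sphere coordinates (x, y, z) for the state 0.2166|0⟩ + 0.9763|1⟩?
(0.4229, 0, -0.9062)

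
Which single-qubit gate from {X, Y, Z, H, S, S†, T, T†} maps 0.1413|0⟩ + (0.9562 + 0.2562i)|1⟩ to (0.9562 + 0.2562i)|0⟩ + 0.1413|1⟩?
X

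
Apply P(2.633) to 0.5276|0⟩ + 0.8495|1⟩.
0.5276|0⟩ + (-0.742 + 0.4137i)|1⟩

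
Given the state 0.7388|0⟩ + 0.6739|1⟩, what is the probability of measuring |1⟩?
0.4541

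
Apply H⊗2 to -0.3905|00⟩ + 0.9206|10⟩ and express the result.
0.2651|00⟩ + 0.2651|01⟩ - 0.6556|10⟩ - 0.6556|11⟩

H⊗2 gives amp(|y⟩) = (1/2) Σ_x (−1)^(x·y) amp(|x⟩), where x·y is the number of positions in which both x and y have a 1.
|00⟩: (-0.3905 + 0.9206)/2 = 0.2651
|01⟩: (-0.3905 + 0.9206)/2 = 0.2651
|10⟩: (-0.3905 - 0.9206)/2 = -0.6556
|11⟩: (-0.3905 - 0.9206)/2 = -0.6556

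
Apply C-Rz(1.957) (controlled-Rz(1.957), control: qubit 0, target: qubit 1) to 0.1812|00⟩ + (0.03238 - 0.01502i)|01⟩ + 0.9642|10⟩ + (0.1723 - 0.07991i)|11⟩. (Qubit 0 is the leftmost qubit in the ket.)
0.1812|00⟩ + (0.03238 - 0.01502i)|01⟩ + (0.5383 - 0.8i)|10⟩ + (0.1625 + 0.09834i)|11⟩

C-Rz(1.957) leaves the control-|0⟩ kets |00⟩, |01⟩ unchanged and applies Rz(1.957) to qubit 1 on the control-|1⟩ pair (|10⟩, |11⟩).
Rz(1.957) = [[e^(−iθ/2), 0], [0, e^(iθ/2)]] with e^(±iθ/2) = cos(θ/2) ± i·sin(θ/2); θ = 1.957, cos(θ/2) ≈ 0.558268, sin(θ/2) ≈ 0.829661.
With a = amp(|10⟩) = 0.9642 and b = amp(|11⟩) = (0.1723 - 0.07991i):
new amp(|10⟩) = (0.558268 - 0.829661i)·a = (0.5383 - 0.8i)
new amp(|11⟩) = (0.558268 + 0.829661i)·b = (0.1625 + 0.09834i)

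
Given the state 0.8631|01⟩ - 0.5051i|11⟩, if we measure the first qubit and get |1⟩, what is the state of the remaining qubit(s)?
-i|1⟩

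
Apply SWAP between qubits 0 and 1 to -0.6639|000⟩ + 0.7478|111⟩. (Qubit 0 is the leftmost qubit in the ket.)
-0.6639|000⟩ + 0.7478|111⟩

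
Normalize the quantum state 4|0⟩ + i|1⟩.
0.9701|0⟩ + 0.2425i|1⟩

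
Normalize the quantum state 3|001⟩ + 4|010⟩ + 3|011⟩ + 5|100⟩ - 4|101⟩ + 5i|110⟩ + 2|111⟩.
0.2942|001⟩ + 0.3922|010⟩ + 0.2942|011⟩ + 0.4903|100⟩ - 0.3922|101⟩ + 0.4903i|110⟩ + 0.1961|111⟩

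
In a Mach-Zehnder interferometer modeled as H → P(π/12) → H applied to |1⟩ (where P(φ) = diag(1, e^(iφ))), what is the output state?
(0.01704 - 0.1294i)|0⟩ + (0.983 + 0.1294i)|1⟩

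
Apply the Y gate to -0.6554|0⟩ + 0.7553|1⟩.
-0.7553i|0⟩ - 0.6554i|1⟩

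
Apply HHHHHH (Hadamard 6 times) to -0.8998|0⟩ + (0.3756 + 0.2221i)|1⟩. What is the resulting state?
-0.8998|0⟩ + (0.3756 + 0.2221i)|1⟩

H² = I, so an even number of Hadamards cancels: H^6 = I and the state is unchanged.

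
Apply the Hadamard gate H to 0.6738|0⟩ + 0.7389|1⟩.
0.9989|0⟩ - 0.04603|1⟩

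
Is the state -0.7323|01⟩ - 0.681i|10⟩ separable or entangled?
Entangled

Writing the state as a|00⟩ + b|01⟩ + c|10⟩ + d|11⟩, it is a product state iff ad − bc = 0.
Here (a, b, c, d) = (0, -0.7323, -0.681i, 0): ad − bc = (0)(0) − (-0.7323)(-0.681i) = -0.4987i ≠ 0, so the state is entangled.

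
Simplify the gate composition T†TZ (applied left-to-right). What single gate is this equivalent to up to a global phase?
Z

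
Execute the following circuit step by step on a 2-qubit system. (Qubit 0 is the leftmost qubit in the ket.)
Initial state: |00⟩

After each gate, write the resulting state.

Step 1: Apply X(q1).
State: |01⟩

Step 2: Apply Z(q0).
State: |01⟩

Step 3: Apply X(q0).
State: |11⟩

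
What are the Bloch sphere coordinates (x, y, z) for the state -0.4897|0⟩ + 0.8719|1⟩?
(-0.8539, 0, -0.5204)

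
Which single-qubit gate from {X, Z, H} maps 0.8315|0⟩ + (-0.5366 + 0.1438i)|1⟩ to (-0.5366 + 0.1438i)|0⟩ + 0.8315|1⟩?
X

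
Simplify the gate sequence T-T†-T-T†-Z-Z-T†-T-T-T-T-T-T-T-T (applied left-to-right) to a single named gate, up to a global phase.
T†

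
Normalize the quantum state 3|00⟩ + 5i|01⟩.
0.5145|00⟩ + 0.8575i|01⟩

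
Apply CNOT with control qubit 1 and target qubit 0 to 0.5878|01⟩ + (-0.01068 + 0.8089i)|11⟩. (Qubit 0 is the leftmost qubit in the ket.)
(-0.01068 + 0.8089i)|01⟩ + 0.5878|11⟩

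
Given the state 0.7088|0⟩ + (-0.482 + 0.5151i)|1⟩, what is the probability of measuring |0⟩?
0.5024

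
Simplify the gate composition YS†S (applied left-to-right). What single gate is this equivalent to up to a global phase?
Y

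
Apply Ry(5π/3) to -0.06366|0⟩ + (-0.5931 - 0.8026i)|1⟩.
(0.3517 + 0.4013i)|0⟩ + (0.4818 + 0.6951i)|1⟩

Ry(5π/3) = [[cos(θ/2), −sin(θ/2)], [sin(θ/2), cos(θ/2)]]; θ = 5π/3, cos(θ/2) ≈ -0.866025, sin(θ/2) ≈ 0.5.
With a = amp(|0⟩) = -0.06366 and b = amp(|1⟩) = (-0.5931 - 0.8026i):
new amp(|0⟩) = (-0.866025)·a + (-0.5)·b = (0.3517 + 0.4013i)
new amp(|1⟩) = (0.5)·a + (-0.866025)·b = (0.4818 + 0.6951i)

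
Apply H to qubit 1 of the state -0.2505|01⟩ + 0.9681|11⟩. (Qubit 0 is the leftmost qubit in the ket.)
-0.1771|00⟩ + 0.1771|01⟩ + 0.6846|10⟩ - 0.6846|11⟩

H on qubit 1 mixes each pair of kets that differ only in qubit 1: amplitudes (a, b) of (|…0…⟩, |…1…⟩) become ((a + b)/√2, (a − b)/√2). Kets absent from the input have amplitude 0.
(|00⟩, |01⟩): (a, b) = (0, -0.2505) → (-0.1771, 0.1771)
(|10⟩, |11⟩): (a, b) = (0, 0.9681) → (0.6846, -0.6846)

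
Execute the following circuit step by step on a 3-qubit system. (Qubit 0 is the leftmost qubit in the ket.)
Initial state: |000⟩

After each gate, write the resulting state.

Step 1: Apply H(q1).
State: 1/√2|000⟩ + 1/√2|010⟩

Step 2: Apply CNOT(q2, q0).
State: 1/√2|000⟩ + 1/√2|010⟩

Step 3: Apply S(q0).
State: 1/√2|000⟩ + 1/√2|010⟩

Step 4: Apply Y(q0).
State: (1/√2)i|100⟩ + (1/√2)i|110⟩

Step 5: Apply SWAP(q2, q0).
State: (1/√2)i|001⟩ + (1/√2)i|011⟩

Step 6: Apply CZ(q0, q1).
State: (1/√2)i|001⟩ + (1/√2)i|011⟩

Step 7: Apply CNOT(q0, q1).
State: (1/√2)i|001⟩ + (1/√2)i|011⟩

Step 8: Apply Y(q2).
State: 1/√2|000⟩ + 1/√2|010⟩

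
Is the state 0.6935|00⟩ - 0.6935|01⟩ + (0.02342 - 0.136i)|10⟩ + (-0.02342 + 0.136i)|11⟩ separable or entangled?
Separable

Writing the state as a|00⟩ + b|01⟩ + c|10⟩ + d|11⟩, it is a product state iff ad − bc = 0.
Here (a, b, c, d) = (0.6935, -0.6935, (0.02342 - 0.136i), (-0.02342 + 0.136i)): ad − bc = (0.6935)(-0.02342 + 0.136i) − (-0.6935)(0.02342 - 0.136i) = 0, so the state is separable.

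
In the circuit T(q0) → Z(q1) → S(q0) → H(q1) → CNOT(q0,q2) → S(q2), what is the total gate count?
6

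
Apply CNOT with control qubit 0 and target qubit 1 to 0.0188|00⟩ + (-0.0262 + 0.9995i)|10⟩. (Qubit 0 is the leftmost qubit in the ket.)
0.0188|00⟩ + (-0.0262 + 0.9995i)|11⟩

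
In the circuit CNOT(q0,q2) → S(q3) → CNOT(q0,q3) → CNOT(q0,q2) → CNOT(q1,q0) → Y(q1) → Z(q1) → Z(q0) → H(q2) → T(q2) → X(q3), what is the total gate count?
11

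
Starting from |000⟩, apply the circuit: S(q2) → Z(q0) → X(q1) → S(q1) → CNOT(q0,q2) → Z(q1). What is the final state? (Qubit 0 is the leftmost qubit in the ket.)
-i|010⟩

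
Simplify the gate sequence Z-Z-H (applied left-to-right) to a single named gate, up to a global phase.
H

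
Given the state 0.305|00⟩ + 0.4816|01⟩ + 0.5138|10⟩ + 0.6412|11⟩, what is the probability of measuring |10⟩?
0.264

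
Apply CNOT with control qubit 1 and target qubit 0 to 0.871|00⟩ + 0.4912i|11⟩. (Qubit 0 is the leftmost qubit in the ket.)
0.871|00⟩ + 0.4912i|01⟩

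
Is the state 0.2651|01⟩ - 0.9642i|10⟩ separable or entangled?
Entangled

Writing the state as a|00⟩ + b|01⟩ + c|10⟩ + d|11⟩, it is a product state iff ad − bc = 0.
Here (a, b, c, d) = (0, 0.2651, -0.9642i, 0): ad − bc = (0)(0) − (0.2651)(-0.9642i) = 0.2556i ≠ 0, so the state is entangled.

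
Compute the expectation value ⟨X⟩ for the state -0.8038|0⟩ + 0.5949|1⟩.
-0.9564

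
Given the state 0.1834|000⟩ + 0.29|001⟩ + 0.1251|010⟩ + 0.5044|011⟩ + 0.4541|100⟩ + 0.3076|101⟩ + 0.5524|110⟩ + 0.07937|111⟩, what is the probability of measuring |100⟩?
0.2062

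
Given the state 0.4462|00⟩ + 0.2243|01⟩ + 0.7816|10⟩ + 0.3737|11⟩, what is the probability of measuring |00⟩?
0.1991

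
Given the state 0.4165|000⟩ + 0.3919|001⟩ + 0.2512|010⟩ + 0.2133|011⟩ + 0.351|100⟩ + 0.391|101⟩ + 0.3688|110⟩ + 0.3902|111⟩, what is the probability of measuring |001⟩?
0.1536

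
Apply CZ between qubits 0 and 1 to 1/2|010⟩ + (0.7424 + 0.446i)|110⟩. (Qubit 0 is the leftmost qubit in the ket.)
1/2|010⟩ + (-0.7424 - 0.446i)|110⟩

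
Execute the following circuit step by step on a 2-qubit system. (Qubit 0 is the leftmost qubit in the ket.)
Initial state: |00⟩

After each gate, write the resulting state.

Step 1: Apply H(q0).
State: 1/√2|00⟩ + 1/√2|10⟩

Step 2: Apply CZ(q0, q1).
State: 1/√2|00⟩ + 1/√2|10⟩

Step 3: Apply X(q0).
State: 1/√2|00⟩ + 1/√2|10⟩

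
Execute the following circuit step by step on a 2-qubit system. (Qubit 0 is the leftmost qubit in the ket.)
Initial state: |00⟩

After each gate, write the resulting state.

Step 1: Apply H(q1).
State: 1/√2|00⟩ + 1/√2|01⟩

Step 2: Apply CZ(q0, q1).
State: 1/√2|00⟩ + 1/√2|01⟩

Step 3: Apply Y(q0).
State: (1/√2)i|10⟩ + (1/√2)i|11⟩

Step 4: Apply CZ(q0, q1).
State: (1/√2)i|10⟩ - (1/√2)i|11⟩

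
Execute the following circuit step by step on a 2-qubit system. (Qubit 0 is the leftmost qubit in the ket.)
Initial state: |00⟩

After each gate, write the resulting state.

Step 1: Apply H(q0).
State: 1/√2|00⟩ + 1/√2|10⟩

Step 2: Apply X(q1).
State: 1/√2|01⟩ + 1/√2|11⟩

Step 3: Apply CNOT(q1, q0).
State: 1/√2|01⟩ + 1/√2|11⟩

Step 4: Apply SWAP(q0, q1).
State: 1/√2|10⟩ + 1/√2|11⟩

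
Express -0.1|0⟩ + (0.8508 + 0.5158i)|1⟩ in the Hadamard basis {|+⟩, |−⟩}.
(0.5309 + 0.3647i)|+⟩ + (-0.6723 - 0.3647i)|−⟩

With |ψ⟩ = α|0⟩ + β|1⟩, the Hadamard-basis coefficients are ⟨+|ψ⟩ = (α + β)/√2 and ⟨−|ψ⟩ = (α − β)/√2.
Here α = -0.1, β = (0.8508 + 0.5158i): (α + β)/√2 = (0.5309 + 0.3647i), (α − β)/√2 = (-0.6723 - 0.3647i).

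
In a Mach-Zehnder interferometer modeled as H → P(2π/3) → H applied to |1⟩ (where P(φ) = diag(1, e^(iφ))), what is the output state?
(0.75 - 0.433i)|0⟩ + (0.25 + 0.433i)|1⟩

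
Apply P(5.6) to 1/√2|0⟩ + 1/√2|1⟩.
1/√2|0⟩ + (0.5484 - 0.4464i)|1⟩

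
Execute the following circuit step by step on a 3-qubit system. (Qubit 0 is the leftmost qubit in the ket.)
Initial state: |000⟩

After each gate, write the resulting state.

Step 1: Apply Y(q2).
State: i|001⟩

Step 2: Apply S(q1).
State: i|001⟩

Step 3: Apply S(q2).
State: -|001⟩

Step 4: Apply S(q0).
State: -|001⟩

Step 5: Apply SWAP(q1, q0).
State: -|001⟩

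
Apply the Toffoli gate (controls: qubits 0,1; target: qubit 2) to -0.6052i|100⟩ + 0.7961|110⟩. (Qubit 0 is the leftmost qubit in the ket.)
-0.6052i|100⟩ + 0.7961|111⟩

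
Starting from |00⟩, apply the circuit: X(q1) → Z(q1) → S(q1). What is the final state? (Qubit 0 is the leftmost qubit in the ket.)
-i|01⟩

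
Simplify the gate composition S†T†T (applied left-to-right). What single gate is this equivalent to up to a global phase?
S†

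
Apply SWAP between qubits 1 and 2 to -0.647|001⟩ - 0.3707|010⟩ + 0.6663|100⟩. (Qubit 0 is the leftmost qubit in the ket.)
-0.3707|001⟩ - 0.647|010⟩ + 0.6663|100⟩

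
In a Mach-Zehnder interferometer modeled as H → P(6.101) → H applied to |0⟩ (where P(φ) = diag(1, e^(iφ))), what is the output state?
(0.9917 - 0.09059i)|0⟩ + (0.008275 + 0.09059i)|1⟩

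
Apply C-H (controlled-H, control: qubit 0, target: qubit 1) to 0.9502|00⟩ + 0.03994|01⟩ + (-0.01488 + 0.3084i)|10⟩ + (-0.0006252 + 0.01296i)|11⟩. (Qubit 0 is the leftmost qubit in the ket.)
0.9502|00⟩ + 0.03994|01⟩ + (-0.01096 + 0.2272i)|10⟩ + (-0.01008 + 0.2089i)|11⟩

C-H leaves the control-|0⟩ kets |00⟩, |01⟩ unchanged and applies H to qubit 1 on the control-|1⟩ pair (|10⟩, |11⟩).
H = [[1/√2, 1/√2], [1/√2, -1/√2]].
With a = amp(|10⟩) = (-0.01488 + 0.3084i) and b = amp(|11⟩) = (-0.0006252 + 0.01296i):
new amp(|10⟩) = (1/√2)·a + (1/√2)·b = (-0.01096 + 0.2272i)
new amp(|11⟩) = (1/√2)·a + (-1/√2)·b = (-0.01008 + 0.2089i)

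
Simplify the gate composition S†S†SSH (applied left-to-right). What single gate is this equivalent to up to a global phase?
H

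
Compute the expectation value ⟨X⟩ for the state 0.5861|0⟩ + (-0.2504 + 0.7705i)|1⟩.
-0.2935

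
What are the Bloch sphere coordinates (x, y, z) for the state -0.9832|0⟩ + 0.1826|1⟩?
(-0.3591, 0, 0.9333)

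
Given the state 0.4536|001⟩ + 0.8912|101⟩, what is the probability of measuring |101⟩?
0.7942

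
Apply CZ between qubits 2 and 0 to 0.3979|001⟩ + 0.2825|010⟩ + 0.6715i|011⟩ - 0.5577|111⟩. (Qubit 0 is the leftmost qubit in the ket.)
0.3979|001⟩ + 0.2825|010⟩ + 0.6715i|011⟩ + 0.5577|111⟩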